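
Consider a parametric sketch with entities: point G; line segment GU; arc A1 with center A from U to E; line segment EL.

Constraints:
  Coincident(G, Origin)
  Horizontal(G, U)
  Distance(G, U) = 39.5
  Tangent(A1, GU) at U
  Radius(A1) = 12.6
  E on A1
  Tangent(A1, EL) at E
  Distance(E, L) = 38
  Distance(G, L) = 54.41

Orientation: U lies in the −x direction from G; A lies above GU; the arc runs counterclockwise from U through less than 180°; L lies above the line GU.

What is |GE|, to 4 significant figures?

29.26

G is at the origin; GU is horizontal with |GU| = 39.5 and U on the −x side, so U = (-39.50, 0.000). The tangent condition forces AU to be normal to GU, so A = U + (0, 12.6) = (-39.50, 12.60). Since AE ⟂ EL (tangency), |AL| = √(12.6² + 38.0²) = 40.03 regardless of where E sits on A1. So L lies on both circle(G, 54.41) and circle(A, 40.03); the above-GU intersection is L = (-23.25, 49.19). E is the foot of the tangent from L: E = (-26.96, 11.37).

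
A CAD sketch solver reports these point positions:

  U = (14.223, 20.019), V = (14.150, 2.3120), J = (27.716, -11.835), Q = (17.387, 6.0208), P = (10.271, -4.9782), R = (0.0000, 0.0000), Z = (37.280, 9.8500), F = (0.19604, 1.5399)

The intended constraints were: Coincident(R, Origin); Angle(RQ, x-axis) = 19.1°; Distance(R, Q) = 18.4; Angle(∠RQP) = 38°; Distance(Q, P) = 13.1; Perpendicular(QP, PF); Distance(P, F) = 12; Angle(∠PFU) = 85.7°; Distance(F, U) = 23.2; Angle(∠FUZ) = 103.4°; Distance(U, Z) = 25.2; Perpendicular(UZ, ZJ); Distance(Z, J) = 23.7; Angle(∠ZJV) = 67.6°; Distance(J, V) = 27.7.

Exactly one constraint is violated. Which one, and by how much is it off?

Distance(J, V) = 27.7 — off by 8.10.

R = (0.00, 0.00) ✓; RQ at 19.10° ✓; |RQ| = 18.40 ✓; ∠RQP = 38.00° ✓; |QP| = 13.10 ✓; ∠(QP, PF) = 90.00° ✓; |PF| = 12.00 ✓; ∠PFU = 85.70° ✓; |FU| = 23.20 ✓; ∠FUZ = 103.4° ✓; |UZ| = 25.20 ✓; ∠(UZ, ZJ) = 90.00° ✓; |ZJ| = 23.70 ✓; ∠ZJV = 67.60° ✓; |JV| = 19.60 ✗.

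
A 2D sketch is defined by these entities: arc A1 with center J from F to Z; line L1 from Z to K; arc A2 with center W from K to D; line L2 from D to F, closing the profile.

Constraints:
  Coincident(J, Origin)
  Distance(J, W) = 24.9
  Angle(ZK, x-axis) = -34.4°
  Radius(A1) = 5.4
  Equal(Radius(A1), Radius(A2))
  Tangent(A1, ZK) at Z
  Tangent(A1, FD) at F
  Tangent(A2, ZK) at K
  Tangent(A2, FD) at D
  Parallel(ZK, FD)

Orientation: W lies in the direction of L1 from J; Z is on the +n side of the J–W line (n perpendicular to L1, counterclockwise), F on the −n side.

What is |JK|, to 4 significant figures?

25.48

The slot axis is L1's direction at -34.4°, so u = (cos -34.4°, sin -34.4°) = (0.8251, -0.5650) and n = (−sin -34.4°, cos -34.4°) = (0.5650, 0.8251). J is at the origin and W lies 24.9 along u from J, so W = 24.9·u = (20.55, -14.07). Tangency of A1 to both parallel lines with radius 5.4 puts Z and F at J ± 5.4·n: Z = (3.051, 4.456), F = (-3.051, -4.456). Equal radii place K and D the same way about W: K = W + 5.4·n = (23.60, -9.612), D = W − 5.4·n = (17.49, -18.52). Then |JK| = |K − J| = 25.48.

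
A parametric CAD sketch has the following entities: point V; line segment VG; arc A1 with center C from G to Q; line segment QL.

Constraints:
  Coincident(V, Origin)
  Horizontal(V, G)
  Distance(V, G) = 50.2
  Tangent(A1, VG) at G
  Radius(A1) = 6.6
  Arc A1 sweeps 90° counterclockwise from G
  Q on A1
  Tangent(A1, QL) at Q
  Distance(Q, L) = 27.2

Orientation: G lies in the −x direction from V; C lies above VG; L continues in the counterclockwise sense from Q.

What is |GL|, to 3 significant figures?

34.4

V is at the origin; VG is horizontal with |VG| = 50.2 and G on the −x side, so G = (-50.2, 0.00). The tangent condition forces CG to be normal to VG, so C = G + (0, 6.6) = (-50.2, 6.60). On A1, G sits at bearing -90° from C; a 90° counterclockwise sweep puts Q at bearing 0°, so Q = C + 6.6·(cos 0°, sin 0°) = (-43.6, 6.60). Tangency of A1 to QL means the radius CQ is perpendicular to QL, so QL runs along (−sin 0°, cos 0°); with |QL| = 27.2, L = (-43.6, 33.8). Then |GL| = |L − G| = 34.4.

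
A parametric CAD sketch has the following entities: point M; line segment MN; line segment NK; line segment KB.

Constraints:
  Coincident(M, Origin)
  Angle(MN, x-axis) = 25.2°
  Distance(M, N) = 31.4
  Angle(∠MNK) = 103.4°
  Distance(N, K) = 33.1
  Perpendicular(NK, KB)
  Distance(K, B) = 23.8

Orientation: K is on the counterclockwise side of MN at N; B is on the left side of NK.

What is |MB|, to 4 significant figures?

40.94

∠MNK = 103.4°, so NK runs at 25.2° + (180° − 103.4°) = 101.8° from the x-axis; with |NK| = 33.1, K = N + 33.1·(cos 101.8°, sin 101.8°) = (21.64, 45.77). NK ⟂ KB; with |KB| = 23.8 on the left of NK, B = K + 23.8·(-0.9789, -0.2045) = (-1.654, 40.90). Then |MB| = |B − M| = 40.94.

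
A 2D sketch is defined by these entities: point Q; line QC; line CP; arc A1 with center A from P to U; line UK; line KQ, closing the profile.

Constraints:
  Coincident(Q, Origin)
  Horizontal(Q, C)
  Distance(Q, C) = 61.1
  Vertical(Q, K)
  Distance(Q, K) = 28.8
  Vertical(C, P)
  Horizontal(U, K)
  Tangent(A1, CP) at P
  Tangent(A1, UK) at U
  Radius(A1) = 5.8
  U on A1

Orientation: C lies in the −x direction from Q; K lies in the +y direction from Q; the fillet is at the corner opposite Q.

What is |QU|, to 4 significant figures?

62.35

Q is at the origin; Q and C share the same y with |QC| = 61.1 and C on the −x side, so C = (-61.10, 0.000). Q and K share the same x with |QK| = 28.8 and K on the +y side, so K = (0.000, 28.80). The virtual corner opposite Q is at (-61.10, 28.80). Since A1 is tangent to CP there, AP ⟂ CP and the tangent condition forces AU to be normal to UK, with radius 5.8, so the center A sits 5.8 in from both sides at A = (-55.30, 23.00). That places the tangent points at P = (-61.10, 23.00) on CP and U = (-55.30, 28.80) on UK. Then |QU| = |U − Q| = 62.35.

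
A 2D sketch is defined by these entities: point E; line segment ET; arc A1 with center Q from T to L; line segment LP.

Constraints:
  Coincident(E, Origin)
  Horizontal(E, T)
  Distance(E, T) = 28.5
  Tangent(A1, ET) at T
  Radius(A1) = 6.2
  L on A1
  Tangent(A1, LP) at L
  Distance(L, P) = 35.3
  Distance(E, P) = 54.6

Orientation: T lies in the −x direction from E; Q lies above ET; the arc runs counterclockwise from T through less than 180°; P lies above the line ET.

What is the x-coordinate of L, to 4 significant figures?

-22.73

E is at the origin; ET is horizontal with |ET| = 28.5 and T on the −x side, so T = (-28.50, 0.000). Since A1 is tangent to ET there, QT ⟂ ET, so Q = T + (0, 6.2) = (-28.50, 6.200). Since QL ⟂ LP (tangency), |QP| = √(6.2² + 35.3²) = 35.84 regardless of where L sits on A1. So P lies on both circle(E, 54.6) and circle(Q, 35.84); the above-ET intersection is P = (-35.70, 41.31). L is the foot of the tangent from P: L = (-22.73, 8.478).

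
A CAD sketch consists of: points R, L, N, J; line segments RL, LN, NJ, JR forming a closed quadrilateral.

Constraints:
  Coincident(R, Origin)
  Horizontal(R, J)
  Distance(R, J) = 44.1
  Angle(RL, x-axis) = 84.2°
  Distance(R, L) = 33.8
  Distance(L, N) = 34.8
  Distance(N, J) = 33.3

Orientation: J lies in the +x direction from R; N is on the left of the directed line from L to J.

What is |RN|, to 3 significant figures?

50.3

R is at the origin; RJ is horizontal with |RJ| = 44.1 and J in +x, so J = (44.1, 0). RL runs at 84.2° with |RL| = 33.8, so L = (3.42, 33.6). N is determined by |LN| = 34.8 and |NJ| = 33.3 together: it lies at the intersection of circle(L, 34.8) and circle(J, 33.3). With |LJ| = 52.8, the foot of the radical line on LJ is 27.4 from L and the perpendicular offset is √(34.8² − 27.4²) = 21.5. Taking the left-of-LJ solution: N = (38.2, 32.8).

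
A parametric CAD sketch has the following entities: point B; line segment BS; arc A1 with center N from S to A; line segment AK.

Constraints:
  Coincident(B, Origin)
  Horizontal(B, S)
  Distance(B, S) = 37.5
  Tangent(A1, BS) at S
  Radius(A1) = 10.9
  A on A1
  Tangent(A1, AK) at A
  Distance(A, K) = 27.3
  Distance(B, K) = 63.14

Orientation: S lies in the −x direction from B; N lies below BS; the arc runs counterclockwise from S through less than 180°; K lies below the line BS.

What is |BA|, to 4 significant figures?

49.31

B is at the origin; B and S share the same y with |BS| = 37.5 and S on the −x side, so S = (-37.50, 0.000). A1 meets BS tangentially, so NS is at right angles to BS, so N = S + (0, -10.9) = (-37.50, -10.90). Since NA ⟂ AK (tangency), |NK| = √(10.9² + 27.3²) = 29.40 regardless of where A sits on A1. So K lies on both circle(B, 63.14) and circle(N, 29.40); the below-BS intersection is K = (-51.25, -36.88). A is the foot of the tangent from K: A = (-48.34, -9.738).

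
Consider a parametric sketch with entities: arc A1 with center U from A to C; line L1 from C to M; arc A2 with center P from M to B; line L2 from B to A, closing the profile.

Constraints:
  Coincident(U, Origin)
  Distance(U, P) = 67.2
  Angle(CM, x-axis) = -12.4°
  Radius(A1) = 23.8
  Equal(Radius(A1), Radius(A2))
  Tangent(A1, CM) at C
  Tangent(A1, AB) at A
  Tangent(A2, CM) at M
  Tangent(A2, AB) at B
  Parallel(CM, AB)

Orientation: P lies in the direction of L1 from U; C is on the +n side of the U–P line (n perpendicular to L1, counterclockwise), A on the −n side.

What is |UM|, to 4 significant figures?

71.29

Tangency of A1 to both parallel lines with radius 23.8 puts C and A at U ± 23.8·n: C = (5.111, 23.24), A = (-5.111, -23.24). Equal radii place M and B the same way about P: M = P + 23.8·n = (70.74, 8.815), B = P − 23.8·n = (60.52, -37.68). Then |UM| = |M − U| = 71.29.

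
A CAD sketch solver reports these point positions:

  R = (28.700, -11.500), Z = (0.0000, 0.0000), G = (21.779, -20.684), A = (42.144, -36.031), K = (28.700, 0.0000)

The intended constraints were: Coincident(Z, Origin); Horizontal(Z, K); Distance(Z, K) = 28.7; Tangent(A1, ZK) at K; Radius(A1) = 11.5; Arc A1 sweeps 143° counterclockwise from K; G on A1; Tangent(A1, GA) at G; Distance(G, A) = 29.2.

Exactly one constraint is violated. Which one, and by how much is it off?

Distance(G, A) = 29.2 — off by 3.70.

Z = (0.00, 0.00) ✓; Z.y = 0.00, K.y = 0.00 ✓; |ZK| = 28.70 ✓; ∠(RK, KZ) = 90.00° ✓; |RK| = 11.50 ✓; bearing(R→G) − bearing(R→K) = 143.0° ✓; |RG| = 11.50 ✓; ∠(RG, GA) = 90.00° ✓; |GA| = 25.50 ✗.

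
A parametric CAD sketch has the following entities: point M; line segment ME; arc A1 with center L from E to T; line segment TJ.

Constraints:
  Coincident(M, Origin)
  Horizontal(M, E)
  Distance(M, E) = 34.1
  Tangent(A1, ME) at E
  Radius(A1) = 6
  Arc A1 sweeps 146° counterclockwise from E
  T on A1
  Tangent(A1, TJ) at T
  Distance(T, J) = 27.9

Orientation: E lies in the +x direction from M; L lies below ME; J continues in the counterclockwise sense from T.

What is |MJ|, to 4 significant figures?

60.07

M is at the origin; ME is horizontal with |ME| = 34.1 and E on the +x side, so E = (34.10, 0.000). The tangent condition forces LE to be normal to ME, so L = E + (0, -6) = (34.10, -6.000). On A1, E sits at bearing 90° from L; a 146° counterclockwise sweep puts T at bearing 236°, so T = L + 6.0·(cos 236°, sin 236°) = (30.74, -10.97). A1 meets TJ tangentially, so LT is at right angles to TJ, so TJ runs along (−sin 236°, cos 236°); with |TJ| = 27.9, J = (53.87, -26.58). Then |MJ| = |J − M| = 60.07.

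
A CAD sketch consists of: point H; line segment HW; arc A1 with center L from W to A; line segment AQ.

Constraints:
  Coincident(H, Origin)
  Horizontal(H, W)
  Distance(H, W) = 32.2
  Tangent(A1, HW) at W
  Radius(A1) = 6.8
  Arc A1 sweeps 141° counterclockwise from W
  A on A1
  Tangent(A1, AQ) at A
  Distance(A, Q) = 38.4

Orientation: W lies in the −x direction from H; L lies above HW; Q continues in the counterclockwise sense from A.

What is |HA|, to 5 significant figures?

30.424

H is at the origin; HW is horizontal with |HW| = 32.2 and W on the −x side, so W = (-32.200, 0.0000). Tangency of A1 to HW means the radius LW is perpendicular to HW, so L = W + (0, 6.8) = (-32.200, 6.8000). On A1, W sits at bearing -90° from L; a 141° counterclockwise sweep puts A at bearing 51°, so A = L + 6.8·(cos 51°, sin 51°) = (-27.921, 12.085). Then |HA| = |A − H| = 30.424.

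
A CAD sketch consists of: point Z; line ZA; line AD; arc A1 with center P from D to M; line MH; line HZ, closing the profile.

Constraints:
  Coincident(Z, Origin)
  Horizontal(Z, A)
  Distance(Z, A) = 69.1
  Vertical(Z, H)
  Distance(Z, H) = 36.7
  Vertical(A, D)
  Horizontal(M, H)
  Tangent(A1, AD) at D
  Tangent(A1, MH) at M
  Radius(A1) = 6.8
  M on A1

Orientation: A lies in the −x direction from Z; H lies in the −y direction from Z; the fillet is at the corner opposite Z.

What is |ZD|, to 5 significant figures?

75.292

Z is at the origin; ZA is horizontal with |ZA| = 69.1 and A on the −x side, so A = (-69.100, 0.0000). ZH is vertical with |ZH| = 36.7 and H on the −y side, so H = (0.0000, -36.700). The virtual corner opposite Z is at (-69.100, -36.700). A1 meets AD tangentially, so PD is at right angles to AD and since A1 is tangent to MH there, PM ⟂ MH, with radius 6.8, so the center P sits 6.8 in from both sides at P = (-62.300, -29.900). That places the tangent points at D = (-69.100, -29.900) on AD and M = (-62.300, -36.700) on MH. Then |ZD| = |D − Z| = 75.292.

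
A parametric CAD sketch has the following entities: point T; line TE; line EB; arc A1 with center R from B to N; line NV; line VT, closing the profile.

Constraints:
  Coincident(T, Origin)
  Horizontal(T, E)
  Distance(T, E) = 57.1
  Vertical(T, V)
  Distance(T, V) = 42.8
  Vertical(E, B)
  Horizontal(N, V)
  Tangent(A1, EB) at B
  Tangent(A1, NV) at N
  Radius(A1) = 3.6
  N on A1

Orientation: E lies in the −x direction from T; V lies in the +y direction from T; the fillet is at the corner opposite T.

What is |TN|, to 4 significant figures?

68.51

T is at the origin; TE is horizontal with |TE| = 57.1 and E on the −x side, so E = (-57.10, 0.000). T and V share the same x with |TV| = 42.8 and V on the +y side, so V = (0.000, 42.80). The virtual corner opposite T is at (-57.10, 42.80). Tangency of A1 to EB means the radius RB is perpendicular to EB and tangency of A1 to NV means the radius RN is perpendicular to NV, with radius 3.6, so the center R sits 3.6 in from both sides at R = (-53.50, 39.20). That places the tangent points at B = (-57.10, 39.20) on EB and N = (-53.50, 42.80) on NV. Then |TN| = |N − T| = 68.51.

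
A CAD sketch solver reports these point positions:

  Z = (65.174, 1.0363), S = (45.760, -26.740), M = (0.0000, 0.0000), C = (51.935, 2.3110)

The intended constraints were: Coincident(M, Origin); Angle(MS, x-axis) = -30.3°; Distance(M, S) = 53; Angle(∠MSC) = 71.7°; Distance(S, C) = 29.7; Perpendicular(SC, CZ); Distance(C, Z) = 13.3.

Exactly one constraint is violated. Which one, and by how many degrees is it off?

Perpendicular(SC, CZ) — off by 6.50°.

M = (0.00, 0.00) ✓; MS at -30.30° ✓; |MS| = 53.00 ✓; ∠MSC = 71.70° ✓; |SC| = 29.70 ✓; ∠(SC, CZ) = 83.50° ✗; |CZ| = 13.30 ✓.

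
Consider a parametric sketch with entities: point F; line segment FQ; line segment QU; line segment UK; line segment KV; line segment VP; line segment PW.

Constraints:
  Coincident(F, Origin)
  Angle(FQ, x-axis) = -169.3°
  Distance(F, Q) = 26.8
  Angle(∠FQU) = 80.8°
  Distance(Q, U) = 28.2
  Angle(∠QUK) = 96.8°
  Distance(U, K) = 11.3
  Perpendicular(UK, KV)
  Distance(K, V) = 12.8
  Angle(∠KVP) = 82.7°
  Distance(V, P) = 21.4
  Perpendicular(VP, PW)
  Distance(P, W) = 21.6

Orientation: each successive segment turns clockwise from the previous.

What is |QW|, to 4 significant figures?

39.53

∠KVP = 82.7° gives VP at -179.0° from the x-axis; with |VP| = 21.4, P = (-35.44, 11.81). The perpendicularity gives PW at right angles to VP, so PW runs at 91.00°; with |PW| = 21.6, W = (-35.82, 33.40). Then |QW| = |W − Q| = 39.53.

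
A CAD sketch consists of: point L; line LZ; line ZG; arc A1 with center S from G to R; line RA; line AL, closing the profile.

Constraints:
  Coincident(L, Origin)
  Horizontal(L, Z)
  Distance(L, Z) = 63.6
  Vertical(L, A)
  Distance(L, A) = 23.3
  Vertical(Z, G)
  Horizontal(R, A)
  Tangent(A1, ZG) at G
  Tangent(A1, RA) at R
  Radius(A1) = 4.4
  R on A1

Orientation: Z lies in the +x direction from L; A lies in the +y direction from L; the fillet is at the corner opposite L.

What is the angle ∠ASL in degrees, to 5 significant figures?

21.957°

LA is vertical with |LA| = 23.3 and A on the +y side, so A = (0.0000, 23.300). The virtual corner opposite L is at (63.600, 23.300). The tangent condition forces SG to be normal to ZG and tangency of A1 to RA means the radius SR is perpendicular to RA, with radius 4.4, so the center S sits 4.4 in from both sides at S = (59.200, 18.900). Then cos ∠ASL = SA·SL / (|SA||SL|), giving 21.957°.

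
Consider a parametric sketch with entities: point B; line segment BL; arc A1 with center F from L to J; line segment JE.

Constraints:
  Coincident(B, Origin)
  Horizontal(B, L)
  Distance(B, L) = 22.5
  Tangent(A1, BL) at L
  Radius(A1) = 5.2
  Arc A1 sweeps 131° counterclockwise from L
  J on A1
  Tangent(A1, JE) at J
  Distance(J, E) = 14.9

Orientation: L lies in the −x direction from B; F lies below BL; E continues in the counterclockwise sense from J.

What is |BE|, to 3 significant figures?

25.9

B is at the origin; BL is horizontal with |BL| = 22.5 and L on the −x side, so L = (-22.5, 0.00). Since A1 is tangent to BL there, FL ⟂ BL, so F = L + (0, -5.2) = (-22.5, -5.20). On A1, L sits at bearing 90° from F; a 131° counterclockwise sweep puts J at bearing 221°, so J = F + 5.2·(cos 221°, sin 221°) = (-26.4, -8.61). Since A1 is tangent to JE there, FJ ⟂ JE, so JE runs along (−sin 221°, cos 221°); with |JE| = 14.9, E = (-16.6, -19.9). Then |BE| = |E − B| = 25.9.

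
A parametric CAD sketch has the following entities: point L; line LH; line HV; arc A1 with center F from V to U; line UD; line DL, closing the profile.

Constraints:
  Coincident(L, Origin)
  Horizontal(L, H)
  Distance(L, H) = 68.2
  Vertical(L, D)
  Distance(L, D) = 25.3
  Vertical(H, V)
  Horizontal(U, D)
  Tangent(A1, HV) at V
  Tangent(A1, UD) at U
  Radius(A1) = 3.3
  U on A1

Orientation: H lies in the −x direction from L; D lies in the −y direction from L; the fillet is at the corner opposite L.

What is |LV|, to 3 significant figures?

71.7

L is at the origin; L and H share the same y with |LH| = 68.2 and H on the −x side, so H = (-68.2, 0.00). LD is vertical with |LD| = 25.3 and D on the −y side, so D = (0.00, -25.3). The virtual corner opposite L is at (-68.2, -25.3). Tangency of A1 to HV means the radius FV is perpendicular to HV and the tangent condition forces FU to be normal to UD, with radius 3.3, so the center F sits 3.3 in from both sides at F = (-64.9, -22.0). That places the tangent points at V = (-68.2, -22.0) on HV and U = (-64.9, -25.3) on UD. Then |LV| = |V − L| = 71.7.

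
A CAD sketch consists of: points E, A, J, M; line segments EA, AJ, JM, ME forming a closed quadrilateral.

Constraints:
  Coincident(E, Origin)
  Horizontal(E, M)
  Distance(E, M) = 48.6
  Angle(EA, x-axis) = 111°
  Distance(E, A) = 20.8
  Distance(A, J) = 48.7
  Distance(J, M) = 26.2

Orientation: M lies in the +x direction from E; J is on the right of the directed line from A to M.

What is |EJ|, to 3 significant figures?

30.9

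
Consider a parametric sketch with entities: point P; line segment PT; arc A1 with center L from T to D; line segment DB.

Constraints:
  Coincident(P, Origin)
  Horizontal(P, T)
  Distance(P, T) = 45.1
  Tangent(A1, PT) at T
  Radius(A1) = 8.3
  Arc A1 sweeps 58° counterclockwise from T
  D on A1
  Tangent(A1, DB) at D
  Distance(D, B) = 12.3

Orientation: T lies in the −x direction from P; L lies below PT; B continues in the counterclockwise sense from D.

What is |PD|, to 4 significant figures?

52.28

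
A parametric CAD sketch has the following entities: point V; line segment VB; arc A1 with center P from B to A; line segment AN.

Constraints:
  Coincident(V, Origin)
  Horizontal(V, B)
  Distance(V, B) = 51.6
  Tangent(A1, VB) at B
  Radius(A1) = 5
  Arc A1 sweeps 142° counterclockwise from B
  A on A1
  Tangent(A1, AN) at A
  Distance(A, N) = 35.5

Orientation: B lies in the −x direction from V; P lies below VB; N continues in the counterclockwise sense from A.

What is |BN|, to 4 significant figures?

39.60

On A1, B sits at bearing 90° from P; a 142° counterclockwise sweep puts A at bearing 232°, so A = P + 5.0·(cos 232°, sin 232°) = (-54.68, -8.940). Tangency of A1 to AN means the radius PA is perpendicular to AN, so AN runs along (−sin 232°, cos 232°); with |AN| = 35.5, N = (-26.70, -30.80). Then |BN| = |N − B| = 39.60.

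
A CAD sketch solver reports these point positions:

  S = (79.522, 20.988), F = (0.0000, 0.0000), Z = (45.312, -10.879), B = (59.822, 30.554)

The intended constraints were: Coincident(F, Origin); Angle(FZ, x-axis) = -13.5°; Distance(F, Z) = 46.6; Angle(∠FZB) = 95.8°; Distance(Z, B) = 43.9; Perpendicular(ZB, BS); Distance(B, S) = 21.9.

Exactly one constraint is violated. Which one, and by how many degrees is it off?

Perpendicular(ZB, BS) — off by 6.60°.

F = (0.00, 0.00) ✓; FZ at -13.50° ✓; |FZ| = 46.60 ✓; ∠FZB = 95.80° ✓; |ZB| = 43.90 ✓; ∠(ZB, BS) = 96.60° ✗; |BS| = 21.90 ✓.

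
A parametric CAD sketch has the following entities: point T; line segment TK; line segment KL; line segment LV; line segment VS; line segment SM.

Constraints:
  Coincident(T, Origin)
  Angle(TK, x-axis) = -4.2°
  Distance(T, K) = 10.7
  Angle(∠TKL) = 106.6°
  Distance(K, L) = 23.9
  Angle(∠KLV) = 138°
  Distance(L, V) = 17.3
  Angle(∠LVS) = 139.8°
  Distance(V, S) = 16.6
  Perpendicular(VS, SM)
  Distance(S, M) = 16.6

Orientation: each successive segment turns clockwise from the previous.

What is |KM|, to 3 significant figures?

37.8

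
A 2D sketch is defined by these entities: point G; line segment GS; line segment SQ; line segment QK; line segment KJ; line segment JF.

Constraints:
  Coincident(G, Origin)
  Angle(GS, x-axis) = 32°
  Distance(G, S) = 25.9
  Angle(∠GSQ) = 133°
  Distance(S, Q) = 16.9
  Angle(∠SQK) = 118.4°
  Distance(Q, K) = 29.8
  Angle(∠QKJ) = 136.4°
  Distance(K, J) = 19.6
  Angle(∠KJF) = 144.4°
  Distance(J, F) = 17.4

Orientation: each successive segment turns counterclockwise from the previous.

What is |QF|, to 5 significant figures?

56.301

∠QKJ = 136.4° gives KJ at -175.80° from the x-axis; with |KJ| = 19.6, J = (-17.386, 47.794). ∠KJF = 144.4° gives JF at -140.20° from the x-axis; with |JF| = 17.4, F = (-30.754, 36.656). Then |QF| = |F − Q| = 56.301.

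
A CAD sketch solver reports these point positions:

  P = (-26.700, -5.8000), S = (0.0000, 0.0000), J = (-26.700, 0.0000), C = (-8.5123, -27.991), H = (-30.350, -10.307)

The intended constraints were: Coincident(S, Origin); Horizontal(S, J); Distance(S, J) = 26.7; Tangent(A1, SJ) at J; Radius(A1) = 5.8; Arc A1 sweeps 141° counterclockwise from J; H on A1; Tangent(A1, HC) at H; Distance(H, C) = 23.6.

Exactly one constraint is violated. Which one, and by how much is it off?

Distance(H, C) = 23.6 — off by 4.50.

S = (0.00, 0.00) ✓; S.y = 0.00, J.y = 0.00 ✓; |SJ| = 26.70 ✓; ∠(PJ, JS) = 90.00° ✓; |PJ| = 5.800 ✓; bearing(P→H) − bearing(P→J) = 141.0° ✓; |PH| = 5.800 ✓; ∠(PH, HC) = 90.00° ✓; |HC| = 28.10 ✗.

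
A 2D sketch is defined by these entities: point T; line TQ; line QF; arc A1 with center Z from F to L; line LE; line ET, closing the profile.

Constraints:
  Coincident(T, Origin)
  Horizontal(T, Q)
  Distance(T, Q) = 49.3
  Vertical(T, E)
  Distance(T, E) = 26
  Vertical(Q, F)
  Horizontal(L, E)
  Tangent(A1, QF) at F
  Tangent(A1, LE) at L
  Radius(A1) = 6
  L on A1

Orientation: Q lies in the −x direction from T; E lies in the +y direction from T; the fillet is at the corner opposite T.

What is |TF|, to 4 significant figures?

53.20

The virtual corner opposite T is at (-49.30, 26.00). Since A1 is tangent to QF there, ZF ⟂ QF and since A1 is tangent to LE there, ZL ⟂ LE, with radius 6.0, so the center Z sits 6.0 in from both sides at Z = (-43.30, 20.00). That places the tangent points at F = (-49.30, 20.00) on QF and L = (-43.30, 26.00) on LE. Then |TF| = |F − T| = 53.20.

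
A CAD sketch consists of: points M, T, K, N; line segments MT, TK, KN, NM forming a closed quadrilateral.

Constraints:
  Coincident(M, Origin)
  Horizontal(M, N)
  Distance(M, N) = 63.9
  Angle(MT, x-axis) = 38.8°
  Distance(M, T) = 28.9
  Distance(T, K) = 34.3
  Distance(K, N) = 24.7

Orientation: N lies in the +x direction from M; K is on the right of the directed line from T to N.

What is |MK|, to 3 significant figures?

42.8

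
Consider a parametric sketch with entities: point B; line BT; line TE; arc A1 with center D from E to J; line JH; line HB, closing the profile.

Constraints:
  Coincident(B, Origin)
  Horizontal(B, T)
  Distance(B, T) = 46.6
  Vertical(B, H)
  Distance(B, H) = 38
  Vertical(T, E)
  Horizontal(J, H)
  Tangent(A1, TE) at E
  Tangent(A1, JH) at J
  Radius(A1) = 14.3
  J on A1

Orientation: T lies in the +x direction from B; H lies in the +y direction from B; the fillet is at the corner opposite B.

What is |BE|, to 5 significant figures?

52.280

The virtual corner opposite B is at (46.600, 38.000). The tangent condition forces DE to be normal to TE and tangency of A1 to JH means the radius DJ is perpendicular to JH, with radius 14.3, so the center D sits 14.3 in from both sides at D = (32.300, 23.700). That places the tangent points at E = (46.600, 23.700) on TE and J = (32.300, 38.000) on JH. Then |BE| = |E − B| = 52.280.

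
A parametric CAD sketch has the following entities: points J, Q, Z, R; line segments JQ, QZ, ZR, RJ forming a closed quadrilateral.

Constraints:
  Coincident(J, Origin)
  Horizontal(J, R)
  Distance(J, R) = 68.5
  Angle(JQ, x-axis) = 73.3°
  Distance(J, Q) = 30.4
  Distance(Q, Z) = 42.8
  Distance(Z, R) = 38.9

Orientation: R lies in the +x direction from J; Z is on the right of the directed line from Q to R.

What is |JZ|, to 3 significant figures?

31.4

J is at the origin; JR is horizontal with |JR| = 68.5 and R in +x, so R = (68.5, 0). JQ runs at 73.3° with |JQ| = 30.4, so Q = (8.74, 29.1). Z is determined by |QZ| = 42.8 and |ZR| = 38.9 together: it lies at the intersection of circle(Q, 42.8) and circle(R, 38.9). With |QR| = 66.5, the foot of the radical line on QR is 35.6 from Q and the perpendicular offset is √(42.8² − 35.6²) = 23.7. Taking the right-of-QR solution: Z = (30.4, -7.80).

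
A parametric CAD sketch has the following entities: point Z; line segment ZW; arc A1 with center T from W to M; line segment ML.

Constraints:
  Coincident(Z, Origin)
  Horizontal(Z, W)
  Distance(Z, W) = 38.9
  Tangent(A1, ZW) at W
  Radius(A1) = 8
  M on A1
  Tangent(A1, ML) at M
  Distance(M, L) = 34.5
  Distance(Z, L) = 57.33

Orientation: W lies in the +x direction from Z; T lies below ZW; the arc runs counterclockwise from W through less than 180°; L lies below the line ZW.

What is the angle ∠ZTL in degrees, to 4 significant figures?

99.31°

Checks: |TM| = 8.000 ✓; ∠(TM, ML) = 90.00° ✓; |ML| = 34.50 ✓; |ZL| = 57.33 ✓.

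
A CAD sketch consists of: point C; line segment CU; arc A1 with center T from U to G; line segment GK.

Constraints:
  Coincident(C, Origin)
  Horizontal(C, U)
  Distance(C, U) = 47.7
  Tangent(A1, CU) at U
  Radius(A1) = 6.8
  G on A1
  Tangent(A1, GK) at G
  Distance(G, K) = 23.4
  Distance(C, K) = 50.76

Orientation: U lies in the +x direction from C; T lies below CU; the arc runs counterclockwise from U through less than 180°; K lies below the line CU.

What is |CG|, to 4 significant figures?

41.46

Checks: |TG| = 6.800 ✓; ∠(TG, GK) = 90.00° ✓; |GK| = 23.40 ✓; |CK| = 50.76 ✓.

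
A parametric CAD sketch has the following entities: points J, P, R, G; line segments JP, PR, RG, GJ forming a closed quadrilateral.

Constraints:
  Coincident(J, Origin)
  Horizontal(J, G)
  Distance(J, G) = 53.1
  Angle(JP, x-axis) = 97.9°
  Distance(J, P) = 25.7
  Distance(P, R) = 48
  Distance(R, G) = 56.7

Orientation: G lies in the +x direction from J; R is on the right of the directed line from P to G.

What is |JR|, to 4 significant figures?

22.35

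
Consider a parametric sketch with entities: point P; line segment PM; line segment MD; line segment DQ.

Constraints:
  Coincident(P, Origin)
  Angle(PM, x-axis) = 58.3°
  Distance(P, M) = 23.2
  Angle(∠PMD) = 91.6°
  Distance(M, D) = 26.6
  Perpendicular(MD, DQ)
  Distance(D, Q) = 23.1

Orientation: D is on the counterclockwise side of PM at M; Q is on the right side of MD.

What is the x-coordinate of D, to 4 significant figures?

-10.04

P is at the origin; PM runs at 58.3° with length 23.2, so M = 23.2·(cos 58.3°, sin 58.3°) = (12.19, 19.74). ∠PMD = 91.6°, so MD runs at 58.3° + (180° − 91.6°) = 146.7° from the x-axis; with |MD| = 26.6, D = M + 26.6·(cos 146.7°, sin 146.7°) = (-10.04, 34.34). So D.x = -10.04.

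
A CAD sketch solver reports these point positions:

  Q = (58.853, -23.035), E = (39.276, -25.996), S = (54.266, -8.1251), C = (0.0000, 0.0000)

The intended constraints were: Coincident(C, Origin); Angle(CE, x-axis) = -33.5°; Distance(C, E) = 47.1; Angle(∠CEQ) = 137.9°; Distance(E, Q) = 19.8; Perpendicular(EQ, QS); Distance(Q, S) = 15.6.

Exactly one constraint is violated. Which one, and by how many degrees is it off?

Perpendicular(EQ, QS) — off by 8.50°.

C = (0.00, 0.00) ✓; CE at -33.50° ✓; |CE| = 47.10 ✓; ∠CEQ = 137.9° ✓; |EQ| = 19.80 ✓; ∠(EQ, QS) = 98.50° ✗; |QS| = 15.60 ✓.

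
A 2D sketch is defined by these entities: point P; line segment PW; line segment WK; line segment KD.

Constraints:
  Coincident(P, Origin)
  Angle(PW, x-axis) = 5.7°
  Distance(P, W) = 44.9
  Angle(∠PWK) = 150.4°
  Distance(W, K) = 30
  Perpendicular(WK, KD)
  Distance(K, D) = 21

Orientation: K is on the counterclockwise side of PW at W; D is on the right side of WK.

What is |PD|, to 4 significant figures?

81.43

P is at the origin; PW runs at 5.7° with length 44.9, so W = 44.9·(cos 5.7°, sin 5.7°) = (44.68, 4.459). ∠PWK = 150.4°, so WK runs at 5.7° + (180° − 150.4°) = 35.30° from the x-axis; with |WK| = 30.0, K = W + 30.0·(cos 35.30°, sin 35.30°) = (69.16, 21.80). WK ⟂ KD; with |KD| = 21.0 on the right of WK, D = K + 21.0·(0.5779, -0.8161) = (81.30, 4.656). Then |PD| = |D − P| = 81.43.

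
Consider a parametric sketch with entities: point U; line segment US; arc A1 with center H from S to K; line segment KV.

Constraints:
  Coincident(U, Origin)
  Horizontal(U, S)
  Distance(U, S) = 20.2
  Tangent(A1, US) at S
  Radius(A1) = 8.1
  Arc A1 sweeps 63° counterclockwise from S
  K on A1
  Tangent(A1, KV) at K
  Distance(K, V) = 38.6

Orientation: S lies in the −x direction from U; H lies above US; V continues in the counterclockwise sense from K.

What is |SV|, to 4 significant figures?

46.03

On A1, S sits at bearing -90° from H; a 63° counterclockwise sweep puts K at bearing -27°, so K = H + 8.1·(cos -27°, sin -27°) = (-12.98, 4.423). The tangent condition forces HK to be normal to KV, so KV runs along (−sin -27°, cos -27°); with |KV| = 38.6, V = (4.541, 38.82). Then |SV| = |V − S| = 46.03.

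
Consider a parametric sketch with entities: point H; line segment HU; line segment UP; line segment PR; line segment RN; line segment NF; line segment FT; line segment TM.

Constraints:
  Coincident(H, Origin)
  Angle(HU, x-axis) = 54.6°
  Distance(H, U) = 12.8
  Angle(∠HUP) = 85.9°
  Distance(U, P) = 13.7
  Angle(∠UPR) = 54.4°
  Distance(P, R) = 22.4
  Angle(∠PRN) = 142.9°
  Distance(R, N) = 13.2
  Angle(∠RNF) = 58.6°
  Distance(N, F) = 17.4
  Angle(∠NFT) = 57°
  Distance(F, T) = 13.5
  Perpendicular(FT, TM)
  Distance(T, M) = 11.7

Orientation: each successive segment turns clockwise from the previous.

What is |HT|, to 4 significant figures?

2.453

H is at the origin; HU runs at 54.6° with length 12.8, so U = (7.415, 10.43). ∠HUP = 85.9° gives UP at -39.50° from the x-axis; with |UP| = 13.7, P = (17.99, 1.719). ∠UPR = 54.4° gives PR at -165.1° from the x-axis; with |PR| = 22.4, R = (-3.661, -4.040). ∠PRN = 142.9° gives RN at 157.8° from the x-axis; with |RN| = 13.2, N = (-15.88, 0.9471). ∠RNF = 58.6° gives NF at 36.40° from the x-axis; with |NF| = 17.4, F = (-1.877, 11.27). ∠NFT = 57.0° gives FT at -86.60° from the x-axis; with |FT| = 13.5, T = (-1.076, -2.204). Then |HT| = |T − H| = 2.453.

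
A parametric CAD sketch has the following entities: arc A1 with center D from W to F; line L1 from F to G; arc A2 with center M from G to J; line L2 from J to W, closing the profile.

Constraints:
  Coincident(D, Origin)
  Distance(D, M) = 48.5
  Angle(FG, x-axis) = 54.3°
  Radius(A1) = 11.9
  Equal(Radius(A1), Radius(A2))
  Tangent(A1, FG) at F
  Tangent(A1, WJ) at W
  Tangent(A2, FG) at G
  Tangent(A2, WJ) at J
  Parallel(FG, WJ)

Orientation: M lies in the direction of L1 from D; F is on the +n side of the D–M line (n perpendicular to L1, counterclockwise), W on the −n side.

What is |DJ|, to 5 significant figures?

49.939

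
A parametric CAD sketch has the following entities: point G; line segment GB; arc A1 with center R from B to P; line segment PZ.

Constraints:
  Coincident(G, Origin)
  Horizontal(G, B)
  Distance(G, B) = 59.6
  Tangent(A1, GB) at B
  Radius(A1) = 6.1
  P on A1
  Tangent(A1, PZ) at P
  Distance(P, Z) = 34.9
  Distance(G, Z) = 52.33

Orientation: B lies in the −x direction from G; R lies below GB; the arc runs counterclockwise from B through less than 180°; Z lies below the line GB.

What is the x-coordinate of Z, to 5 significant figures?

-38.982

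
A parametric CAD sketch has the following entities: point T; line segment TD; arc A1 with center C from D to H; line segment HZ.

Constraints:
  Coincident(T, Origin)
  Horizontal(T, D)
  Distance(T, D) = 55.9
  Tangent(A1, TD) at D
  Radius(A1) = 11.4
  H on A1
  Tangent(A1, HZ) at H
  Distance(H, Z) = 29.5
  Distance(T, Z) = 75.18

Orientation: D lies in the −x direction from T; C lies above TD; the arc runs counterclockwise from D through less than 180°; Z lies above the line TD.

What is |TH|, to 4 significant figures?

49.47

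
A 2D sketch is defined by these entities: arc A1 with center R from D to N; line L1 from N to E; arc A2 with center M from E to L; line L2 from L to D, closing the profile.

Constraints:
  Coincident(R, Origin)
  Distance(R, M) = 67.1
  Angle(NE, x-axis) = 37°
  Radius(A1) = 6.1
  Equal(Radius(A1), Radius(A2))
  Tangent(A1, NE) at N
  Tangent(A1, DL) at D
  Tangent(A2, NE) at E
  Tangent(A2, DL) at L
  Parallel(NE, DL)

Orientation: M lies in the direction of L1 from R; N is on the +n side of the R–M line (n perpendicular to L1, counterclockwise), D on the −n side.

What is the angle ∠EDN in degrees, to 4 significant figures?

79.70°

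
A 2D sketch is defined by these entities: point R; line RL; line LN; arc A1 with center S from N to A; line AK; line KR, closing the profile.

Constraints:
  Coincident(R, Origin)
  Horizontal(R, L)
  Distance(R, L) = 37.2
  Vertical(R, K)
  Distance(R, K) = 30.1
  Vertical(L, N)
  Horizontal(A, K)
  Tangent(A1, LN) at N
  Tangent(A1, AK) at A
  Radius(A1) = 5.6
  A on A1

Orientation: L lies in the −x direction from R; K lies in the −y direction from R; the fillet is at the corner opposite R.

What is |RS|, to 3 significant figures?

40.0

R is at the origin; RL is horizontal with |RL| = 37.2 and L on the −x side, so L = (-37.2, 0.00). R and K share the same x with |RK| = 30.1 and K on the −y side, so K = (0.00, -30.1). The virtual corner opposite R is at (-37.2, -30.1). A1 meets LN tangentially, so SN is at right angles to LN and A1 meets AK tangentially, so SA is at right angles to AK, with radius 5.6, so the center S sits 5.6 in from both sides at S = (-31.6, -24.5). Then |RS| = |S − R| = 40.0.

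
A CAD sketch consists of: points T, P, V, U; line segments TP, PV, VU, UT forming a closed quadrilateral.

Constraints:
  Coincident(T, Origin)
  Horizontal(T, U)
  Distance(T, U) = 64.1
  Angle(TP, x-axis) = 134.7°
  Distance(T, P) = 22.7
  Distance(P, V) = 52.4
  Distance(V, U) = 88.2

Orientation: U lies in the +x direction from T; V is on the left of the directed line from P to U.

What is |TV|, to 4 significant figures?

64.70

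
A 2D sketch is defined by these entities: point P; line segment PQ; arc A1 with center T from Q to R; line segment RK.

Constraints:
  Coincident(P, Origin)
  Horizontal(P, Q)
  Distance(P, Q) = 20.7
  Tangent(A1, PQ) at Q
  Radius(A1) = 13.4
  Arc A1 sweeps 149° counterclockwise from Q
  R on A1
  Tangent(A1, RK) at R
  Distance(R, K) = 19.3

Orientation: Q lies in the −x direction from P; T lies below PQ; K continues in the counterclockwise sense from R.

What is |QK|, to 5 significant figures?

36.136

On A1, Q sits at bearing 90° from T; a 149° counterclockwise sweep puts R at bearing 239°, so R = T + 13.4·(cos 239°, sin 239°) = (-27.602, -24.886). Tangency of A1 to RK means the radius TR is perpendicular to RK, so RK runs along (−sin 239°, cos 239°); with |RK| = 19.3, K = (-11.058, -34.826). Then |QK| = |K − Q| = 36.136.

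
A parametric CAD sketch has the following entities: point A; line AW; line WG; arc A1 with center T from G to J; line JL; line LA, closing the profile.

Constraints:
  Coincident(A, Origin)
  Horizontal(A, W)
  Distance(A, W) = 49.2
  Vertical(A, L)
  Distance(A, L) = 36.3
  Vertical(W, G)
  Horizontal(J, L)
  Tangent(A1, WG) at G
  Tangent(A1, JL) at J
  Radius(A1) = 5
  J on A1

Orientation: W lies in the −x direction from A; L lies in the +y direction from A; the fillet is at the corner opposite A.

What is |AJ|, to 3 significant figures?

57.2

A is at the origin; A and W share the same y with |AW| = 49.2 and W on the −x side, so W = (-49.2, 0.00). AL is vertical with |AL| = 36.3 and L on the +y side, so L = (0.00, 36.3). The virtual corner opposite A is at (-49.2, 36.3). Tangency of A1 to WG means the radius TG is perpendicular to WG and since A1 is tangent to JL there, TJ ⟂ JL, with radius 5.0, so the center T sits 5.0 in from both sides at T = (-44.2, 31.3). That places the tangent points at G = (-49.2, 31.3) on WG and J = (-44.2, 36.3) on JL. Then |AJ| = |J − A| = 57.2.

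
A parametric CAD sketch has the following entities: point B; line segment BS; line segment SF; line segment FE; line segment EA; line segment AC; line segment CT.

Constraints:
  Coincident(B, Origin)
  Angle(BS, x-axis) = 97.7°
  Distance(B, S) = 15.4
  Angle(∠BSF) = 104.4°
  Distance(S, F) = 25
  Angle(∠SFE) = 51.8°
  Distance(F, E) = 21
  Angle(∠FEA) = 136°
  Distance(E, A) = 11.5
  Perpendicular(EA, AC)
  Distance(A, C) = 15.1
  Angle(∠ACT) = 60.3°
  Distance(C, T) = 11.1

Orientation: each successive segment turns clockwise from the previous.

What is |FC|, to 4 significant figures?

26.61

B is at the origin; BS runs at 97.7° with length 15.4, so S = (-2.063, 15.26). ∠BSF = 104.4° gives SF at 22.10° from the x-axis; with |SF| = 25.0, F = (21.10, 24.67). ∠SFE = 51.8° gives FE at -106.1° from the x-axis; with |FE| = 21.0, E = (15.28, 4.490). ∠FEA = 136.0° gives EA at -150.1° from the x-axis; with |EA| = 11.5, A = (5.307, -1.242). EA ⟂ AC, so AC runs at 119.9°; with |AC| = 15.1, C = (-2.220, 11.85). Then |FC| = |C − F| = 26.61.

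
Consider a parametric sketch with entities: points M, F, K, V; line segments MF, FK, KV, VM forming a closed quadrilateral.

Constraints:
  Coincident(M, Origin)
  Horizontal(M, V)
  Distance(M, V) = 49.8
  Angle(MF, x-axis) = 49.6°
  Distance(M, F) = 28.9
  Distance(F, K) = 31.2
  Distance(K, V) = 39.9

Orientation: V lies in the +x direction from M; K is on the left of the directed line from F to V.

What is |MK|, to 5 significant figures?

59.560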